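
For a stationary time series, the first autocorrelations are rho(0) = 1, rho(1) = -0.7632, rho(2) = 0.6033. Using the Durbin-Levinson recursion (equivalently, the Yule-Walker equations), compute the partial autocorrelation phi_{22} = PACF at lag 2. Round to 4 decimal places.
\phi_{22} = 0.0499

The PACF at lag k is phi_{kk}, the last component of the solution
to the Yule-Walker system G_k phi = r_k where
  (G_k)_{ij} = rho(|i - j|), (r_k)_i = rho(i), i,j = 1..k.
Equivalently, Durbin-Levinson gives phi_{kk} iteratively:
  phi_{11} = rho(1)
  phi_{kk} = [rho(k) - sum_{j=1..k-1} phi_{k-1,j} rho(k-j)]
            / [1 - sum_{j=1..k-1} phi_{k-1,j} rho(j)],
  phi_{k,j} = phi_{k-1,j} - phi_{kk} phi_{k-1,k-j},  j = 1..k-1.
Step k = 1:
  phi_11 = rho(1) = -0.7632.
Step k = 2:
  phi_22 = [rho(2) - phi_11 rho(1)] / [1 - phi_11 rho(1)] = [0.6033 - (-0.7632)(-0.7632)] / [1 - (-0.7632)(-0.7632)]
         = 0.02082576 / 0.41752576 = 0.0499.
Therefore phi_{22} = 0.0499.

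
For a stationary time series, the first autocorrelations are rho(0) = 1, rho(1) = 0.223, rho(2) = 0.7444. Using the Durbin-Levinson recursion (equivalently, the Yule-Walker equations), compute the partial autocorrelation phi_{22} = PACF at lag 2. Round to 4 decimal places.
\phi_{22} = 0.7310

The PACF at lag k is phi_{kk}, the last component of the solution
to the Yule-Walker system G_k phi = r_k where
  (G_k)_{ij} = rho(|i - j|), (r_k)_i = rho(i), i,j = 1..k.
Equivalently, Durbin-Levinson gives phi_{kk} iteratively:
  phi_{11} = rho(1)
  phi_{kk} = [rho(k) - sum_{j=1..k-1} phi_{k-1,j} rho(k-j)]
            / [1 - sum_{j=1..k-1} phi_{k-1,j} rho(j)],
  phi_{k,j} = phi_{k-1,j} - phi_{kk} phi_{k-1,k-j},  j = 1..k-1.
Step k = 1:
  phi_11 = rho(1) = 0.223.
Step k = 2:
  phi_22 = [rho(2) - phi_11 rho(1)] / [1 - phi_11 rho(1)] = [0.7444 - (0.223)(0.223)] / [1 - (0.223)(0.223)]
         = 0.694671 / 0.950271 = 0.731.
Therefore phi_{22} = 0.7310.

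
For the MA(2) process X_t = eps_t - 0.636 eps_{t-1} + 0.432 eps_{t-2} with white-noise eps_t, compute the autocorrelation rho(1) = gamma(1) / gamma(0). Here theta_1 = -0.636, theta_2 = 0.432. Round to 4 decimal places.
\rho(1) = -0.5724

For an MA(q) process with theta_0 = 1, the autocovariance is
  gamma(k) = sigma^2 * sum_{i=0..q-k} theta_i * theta_{i+k},
and rho(k) = gamma(k) / gamma(0). Sigma^2 cancels.
  numerator   = (1)*(-0.636) + (-0.636)*(0.432) = -0.910752.
  denominator = (1)^2 + (-0.636)^2 + (0.432)^2 = 1.59112.
  rho(1) = -0.910752 / 1.59112 = -0.5724.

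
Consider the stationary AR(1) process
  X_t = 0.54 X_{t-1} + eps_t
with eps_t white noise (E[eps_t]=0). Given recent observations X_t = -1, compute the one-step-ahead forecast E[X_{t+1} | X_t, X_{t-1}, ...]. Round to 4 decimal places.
E[X_{t+1} \mid \mathcal F_t] = -0.5400

For an AR(p) model X_t = c + sum_i phi_i X_{t-i} + eps_t, the
one-step-ahead conditional mean is
  E[X_{t+1} | X_t, ...] = c + sum_i phi_i X_{t+1-i}.
Substitute known values:
  E[X_{t+1} | ...] = (0.54) * (-1)
                   = -0.5400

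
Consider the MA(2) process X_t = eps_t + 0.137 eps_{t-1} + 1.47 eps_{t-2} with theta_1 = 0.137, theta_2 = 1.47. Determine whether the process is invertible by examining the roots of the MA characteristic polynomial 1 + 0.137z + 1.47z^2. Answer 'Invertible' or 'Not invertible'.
\text{Not invertible}

The MA(q) characteristic polynomial is P(z) = 1 + 0.137z + 1.47z^2.
Invertibility requires all roots to lie outside the unit circle, i.e. |z| > 1 for every root.
Set 1 + (0.137) z + (1.47) z^2 = 0, i.e. a z^2 + b z + c = 0 with a = 1.47, b = 0.137, c = 1.
Discriminant D = b^2 - 4ac = (0.137)^2 - 4*(1.47)*1 = 0.018769 - (5.88) = -5.861231.
D < 0, so the roots are the complex-conjugate pair z = (-b +/- i sqrt(-D)) / (2a) = -0.0466 +/- 0.8235i.
For a conjugate pair |z|^2 = z * conj(z) = (product of roots) = c/a = 1/(1.47) = 0.680272, so |z| = sqrt(0.680272) = 0.8248 for both roots.
Moduli of all roots: 0.8248, 0.8248.
All moduli strictly greater than 1? No.
Verdict: Not invertible.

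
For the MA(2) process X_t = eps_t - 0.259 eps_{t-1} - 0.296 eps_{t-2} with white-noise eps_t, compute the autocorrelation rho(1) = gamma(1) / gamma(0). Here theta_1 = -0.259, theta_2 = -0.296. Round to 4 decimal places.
\rho(1) = -0.1579

For an MA(q) process with theta_0 = 1, the autocovariance is
  gamma(k) = sigma^2 * sum_{i=0..q-k} theta_i * theta_{i+k},
and rho(k) = gamma(k) / gamma(0). Sigma^2 cancels.
  numerator   = (1)*(-0.259) + (-0.259)*(-0.296) = -0.182336.
  denominator = (1)^2 + (-0.259)^2 + (-0.296)^2 = 1.154697.
  rho(1) = -0.182336 / 1.154697 = -0.1579.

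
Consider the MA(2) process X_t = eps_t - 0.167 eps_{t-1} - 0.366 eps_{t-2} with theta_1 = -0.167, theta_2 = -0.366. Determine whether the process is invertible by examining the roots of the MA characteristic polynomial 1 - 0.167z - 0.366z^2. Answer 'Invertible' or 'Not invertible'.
\text{Invertible}

The MA(q) characteristic polynomial is P(z) = 1 - 0.167z - 0.366z^2.
Invertibility requires all roots to lie outside the unit circle, i.e. |z| > 1 for every root.
Set 1 + (-0.167) z + (-0.366) z^2 = 0, i.e. a z^2 + b z + c = 0 with a = -0.366, b = -0.167, c = 1.
Discriminant D = b^2 - 4ac = (-0.167)^2 - 4*(-0.366)*1 = 0.027889 - (-1.464) = 1.491889.
D >= 0, so the roots are real: z = (-b +/- sqrt(D)) / (2a) = (0.167 +/- 1.221429) / (-0.732).
  z_1 = (0.167 + 1.221429) / (-0.732) = -1.8968,   |z_1| = 1.8968.
  z_2 = (0.167 - 1.221429) / (-0.732) = 1.4405,   |z_2| = 1.4405.
Moduli of all roots: 1.8968, 1.4405.
All moduli strictly greater than 1? Yes.
Verdict: Invertible.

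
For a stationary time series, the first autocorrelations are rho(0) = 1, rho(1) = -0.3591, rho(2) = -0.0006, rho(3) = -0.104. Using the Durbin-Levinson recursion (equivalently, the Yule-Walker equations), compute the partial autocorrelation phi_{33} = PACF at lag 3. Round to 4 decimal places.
\phi_{33} = -0.1851

The PACF at lag k is phi_{kk}, the last component of the solution
to the Yule-Walker system G_k phi = r_k where
  (G_k)_{ij} = rho(|i - j|), (r_k)_i = rho(i), i,j = 1..k.
Equivalently, Durbin-Levinson gives phi_{kk} iteratively:
  phi_{11} = rho(1)
  phi_{kk} = [rho(k) - sum_{j=1..k-1} phi_{k-1,j} rho(k-j)]
            / [1 - sum_{j=1..k-1} phi_{k-1,j} rho(j)],
  phi_{k,j} = phi_{k-1,j} - phi_{kk} phi_{k-1,k-j},  j = 1..k-1.
Step k = 1:
  phi_11 = rho(1) = -0.3591.
Step k = 2:
  phi_22 = [rho(2) - phi_11 rho(1)] / [1 - phi_11 rho(1)] = [-0.0006 - (-0.3591)(-0.3591)] / [1 - (-0.3591)(-0.3591)]
         = -0.12955281 / 0.87104719 = -0.148732.
  Update: phi_21 = phi_11 - phi_22 phi_11 = -0.3591 - (-0.148732)(-0.3591) = -0.41251.
Step k = 3:
  phi_33 = [rho(3) - phi_21 rho(2) - phi_22 rho(1)] / [1 - phi_21 rho(1) - phi_22 rho(2)]
    numerator   = -0.104 - (-0.41251)(-0.0006) - (-0.148732)(-0.3591) = -0.15765726
    denominator = 1 - (-0.41251)(-0.3591) - (-0.148732)(-0.0006) = 0.85177851
  phi_33 = -0.15765726 / 0.85177851 = -0.1851.
Therefore phi_{33} = -0.1851.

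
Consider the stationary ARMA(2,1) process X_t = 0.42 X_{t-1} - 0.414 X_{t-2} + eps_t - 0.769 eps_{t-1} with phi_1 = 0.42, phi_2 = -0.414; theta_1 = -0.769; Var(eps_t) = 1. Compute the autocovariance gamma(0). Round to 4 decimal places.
\gamma(0) = 1.5017

Multiply the model equation by X_{t-k} and take expectations. With theta_0 = psi_0 = 1 and psi_j the MA(infinity) weights, this gives
  gamma(k) - sum_i phi_i gamma(k-i) = c_k,
  c_k = sigma^2 * sum_{j=k..q} theta_j psi_{j-k}   (c_k = 0 for k > q),
using gamma(-m) = gamma(m).
psi-weights needed (psi_j = theta_j + sum_i phi_i psi_{j-i}):
  psi_1 = theta_1 + phi_1 = -0.769 + (0.42) = -0.349
Right-hand sides:
  c_0 = sigma^2 (1 + theta_1 psi_1) = 1 * (1 + (-0.769)(-0.349)) = 1 * 1.268381 = 1.268381
  c_1 = sigma^2 theta_1 = 1 * (-0.769) = -0.769
  c_2 = 0
Equations for k = 0, 1, 2 (AR order 2, c_2 = 0):
  (E0) gamma(0) = phi_1 gamma(1) + phi_2 gamma(2) + c_0
  (E1) gamma(1) = phi_1 gamma(0) + phi_2 gamma(1) + c_1
  (E2) gamma(2) = phi_1 gamma(1) + phi_2 gamma(0)
From (E1): gamma(1) = A gamma(0) + B with
  A = phi_1 / (1 - phi_2) = 0.42 / 1.414 = 0.29703,   B = c_1 / (1 - phi_2) = -0.769 / 1.414 = -0.543847.
Insert (E2) into (E0): gamma(0) (1 - phi_2^2) = phi_1 (1 + phi_2) gamma(1) + c_0.
  phi_1 (1 + phi_2) = (0.42)(0.586) = 0.24612,   1 - phi_2^2 = 0.828604.
Replace gamma(1) by A gamma(0) + B and collect gamma(0):
  gamma(0) [0.828604 - (0.24612)(0.29703)] = (0.24612)(-0.543847) + 1.268381
  gamma(0) * 0.755499 = 1.134529
  gamma(0) = 1.134529 / 0.755499 = 1.501695.
Therefore gamma(0) = 1.5017 (to 4 decimal places).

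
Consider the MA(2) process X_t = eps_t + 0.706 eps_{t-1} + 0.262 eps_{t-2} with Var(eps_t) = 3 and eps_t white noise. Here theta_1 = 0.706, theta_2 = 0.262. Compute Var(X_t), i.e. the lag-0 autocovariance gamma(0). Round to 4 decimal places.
\gamma(0) = 4.7012

For an MA(q) process X_t = eps_t + sum_i theta_i eps_{t-i} with
Var(eps_t) = sigma^2, the variance is
  gamma(0) = sigma^2 * (1 + sum_i theta_i^2).
  sum_i theta_i^2 = (0.706)^2 + (0.262)^2 = 0.498436 + 0.068644 = 0.56708.
  gamma(0) = 3 * (1 + 0.56708) = 3 * 1.56708 = 4.70124, which rounds to 4.7012.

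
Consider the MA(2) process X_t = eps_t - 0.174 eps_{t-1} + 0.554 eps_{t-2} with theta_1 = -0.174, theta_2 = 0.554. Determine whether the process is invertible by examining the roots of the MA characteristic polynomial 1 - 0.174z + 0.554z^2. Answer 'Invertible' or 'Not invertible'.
\text{Invertible}

The MA(q) characteristic polynomial is P(z) = 1 - 0.174z + 0.554z^2.
Invertibility requires all roots to lie outside the unit circle, i.e. |z| > 1 for every root.
Set 1 + (-0.174) z + (0.554) z^2 = 0, i.e. a z^2 + b z + c = 0 with a = 0.554, b = -0.174, c = 1.
Discriminant D = b^2 - 4ac = (-0.174)^2 - 4*(0.554)*1 = 0.030276 - (2.216) = -2.185724.
D < 0, so the roots are the complex-conjugate pair z = (-b +/- i sqrt(-D)) / (2a) = 0.157 +/- 1.3343i.
For a conjugate pair |z|^2 = z * conj(z) = (product of roots) = c/a = 1/(0.554) = 1.805054, so |z| = sqrt(1.805054) = 1.3435 for both roots.
Moduli of all roots: 1.3435, 1.3435.
All moduli strictly greater than 1? Yes.
Verdict: Invertible.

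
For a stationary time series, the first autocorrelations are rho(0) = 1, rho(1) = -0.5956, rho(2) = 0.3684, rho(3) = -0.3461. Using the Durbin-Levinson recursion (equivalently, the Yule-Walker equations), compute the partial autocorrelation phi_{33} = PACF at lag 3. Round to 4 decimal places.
\phi_{33} = -0.1841

The PACF at lag k is phi_{kk}, the last component of the solution
to the Yule-Walker system G_k phi = r_k where
  (G_k)_{ij} = rho(|i - j|), (r_k)_i = rho(i), i,j = 1..k.
Equivalently, Durbin-Levinson gives phi_{kk} iteratively:
  phi_{11} = rho(1)
  phi_{kk} = [rho(k) - sum_{j=1..k-1} phi_{k-1,j} rho(k-j)]
            / [1 - sum_{j=1..k-1} phi_{k-1,j} rho(j)],
  phi_{k,j} = phi_{k-1,j} - phi_{kk} phi_{k-1,k-j},  j = 1..k-1.
Step k = 1:
  phi_11 = rho(1) = -0.5956.
Step k = 2:
  phi_22 = [rho(2) - phi_11 rho(1)] / [1 - phi_11 rho(1)] = [0.3684 - (-0.5956)(-0.5956)] / [1 - (-0.5956)(-0.5956)]
         = 0.01366064 / 0.64526064 = 0.021171.
  Update: phi_21 = phi_11 - phi_22 phi_11 = -0.5956 - (0.021171)(-0.5956) = -0.582991.
Step k = 3:
  phi_33 = [rho(3) - phi_21 rho(2) - phi_22 rho(1)] / [1 - phi_21 rho(1) - phi_22 rho(2)]
    numerator   = -0.3461 - (-0.582991)(0.3684) - (0.021171)(-0.5956) = -0.11871693
    denominator = 1 - (-0.582991)(-0.5956) - (0.021171)(0.3684) = 0.64497143
  phi_33 = -0.11871693 / 0.64497143 = -0.1841.
Therefore phi_{33} = -0.1841.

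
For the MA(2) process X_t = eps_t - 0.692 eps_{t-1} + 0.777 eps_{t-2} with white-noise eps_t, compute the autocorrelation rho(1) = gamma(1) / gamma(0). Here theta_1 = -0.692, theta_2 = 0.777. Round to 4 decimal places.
\rho(1) = -0.5905

For an MA(q) process with theta_0 = 1, the autocovariance is
  gamma(k) = sigma^2 * sum_{i=0..q-k} theta_i * theta_{i+k},
and rho(k) = gamma(k) / gamma(0). Sigma^2 cancels.
  numerator   = (1)*(-0.692) + (-0.692)*(0.777) = -1.229684.
  denominator = (1)^2 + (-0.692)^2 + (0.777)^2 = 2.082593.
  rho(1) = -1.229684 / 2.082593 = -0.5905.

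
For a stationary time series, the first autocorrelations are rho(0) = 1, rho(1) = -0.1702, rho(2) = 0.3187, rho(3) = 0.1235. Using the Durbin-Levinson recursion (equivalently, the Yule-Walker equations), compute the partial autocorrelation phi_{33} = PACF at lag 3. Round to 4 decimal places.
\phi_{33} = 0.2400

The PACF at lag k is phi_{kk}, the last component of the solution
to the Yule-Walker system G_k phi = r_k where
  (G_k)_{ij} = rho(|i - j|), (r_k)_i = rho(i), i,j = 1..k.
Equivalently, Durbin-Levinson gives phi_{kk} iteratively:
  phi_{11} = rho(1)
  phi_{kk} = [rho(k) - sum_{j=1..k-1} phi_{k-1,j} rho(k-j)]
            / [1 - sum_{j=1..k-1} phi_{k-1,j} rho(j)],
  phi_{k,j} = phi_{k-1,j} - phi_{kk} phi_{k-1,k-j},  j = 1..k-1.
Step k = 1:
  phi_11 = rho(1) = -0.1702.
Step k = 2:
  phi_22 = [rho(2) - phi_11 rho(1)] / [1 - phi_11 rho(1)] = [0.3187 - (-0.1702)(-0.1702)] / [1 - (-0.1702)(-0.1702)]
         = 0.28973196 / 0.97103196 = 0.298375.
  Update: phi_21 = phi_11 - phi_22 phi_11 = -0.1702 - (0.298375)(-0.1702) = -0.119417.
Step k = 3:
  phi_33 = [rho(3) - phi_21 rho(2) - phi_22 rho(1)] / [1 - phi_21 rho(1) - phi_22 rho(2)]
    numerator   = 0.1235 - (-0.119417)(0.3187) - (0.298375)(-0.1702) = 0.21234152
    denominator = 1 - (-0.119417)(-0.1702) - (0.298375)(0.3187) = 0.8845831
  phi_33 = 0.21234152 / 0.8845831 = 0.24.
Therefore phi_{33} = 0.2400.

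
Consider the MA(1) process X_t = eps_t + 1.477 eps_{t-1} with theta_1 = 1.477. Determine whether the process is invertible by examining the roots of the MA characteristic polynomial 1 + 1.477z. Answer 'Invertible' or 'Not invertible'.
\text{Not invertible}

The MA(q) characteristic polynomial is P(z) = 1 + 1.477z.
Invertibility requires all roots to lie outside the unit circle, i.e. |z| > 1 for every root.
This is linear in z: 1 + (1.477) z = 0  =>  z = -1/(1.477) = -0.677048,  |z| = 0.677048.
Moduli of all roots: 0.6770.
All moduli strictly greater than 1? No.
Verdict: Not invertible.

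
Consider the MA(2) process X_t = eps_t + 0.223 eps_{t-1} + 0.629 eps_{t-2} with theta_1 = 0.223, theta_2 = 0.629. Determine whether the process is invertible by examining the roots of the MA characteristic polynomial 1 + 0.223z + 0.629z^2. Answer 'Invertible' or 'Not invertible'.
\text{Invertible}

The MA(q) characteristic polynomial is P(z) = 1 + 0.223z + 0.629z^2.
Invertibility requires all roots to lie outside the unit circle, i.e. |z| > 1 for every root.
Set 1 + (0.223) z + (0.629) z^2 = 0, i.e. a z^2 + b z + c = 0 with a = 0.629, b = 0.223, c = 1.
Discriminant D = b^2 - 4ac = (0.223)^2 - 4*(0.629)*1 = 0.049729 - (2.516) = -2.466271.
D < 0, so the roots are the complex-conjugate pair z = (-b +/- i sqrt(-D)) / (2a) = -0.1773 +/- 1.2484i.
For a conjugate pair |z|^2 = z * conj(z) = (product of roots) = c/a = 1/(0.629) = 1.589825, so |z| = sqrt(1.589825) = 1.2609 for both roots.
Moduli of all roots: 1.2609, 1.2609.
All moduli strictly greater than 1? Yes.
Verdict: Invertible.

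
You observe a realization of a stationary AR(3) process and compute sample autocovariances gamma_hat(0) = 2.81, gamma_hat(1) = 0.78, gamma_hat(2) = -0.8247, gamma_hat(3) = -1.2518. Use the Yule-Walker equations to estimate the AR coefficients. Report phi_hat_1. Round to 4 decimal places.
\hat\phi_{1} = 0.2750

The Yule-Walker equations for an AR(p) process read, in matrix form,
  Gamma_p phi = r_p,   with   (Gamma_p)_{ij} = gamma(|i - j|),
                       (r_p)_i = gamma(i),   i,j = 1..p.
Substitute the sample gammas (Toeplitz matrix and right-hand side of size 3):
  Gamma_p = [[2.81, 0.78, -0.8247], [0.78, 2.81, 0.78], [-0.8247, 0.78, 2.81]]
  r_p     = [0.78, -0.8247, -1.2518]
Written out (R1..R3):
  (R1) 2.81 phi_1 + 0.78 phi_2 - 0.8247 phi_3 = 0.78
  (R2) 0.78 phi_1 + 2.81 phi_2 + 0.78 phi_3 = -0.8247
  (R3) -0.8247 phi_1 + 0.78 phi_2 + 2.81 phi_3 = -1.2518
Gaussian elimination:
  R2 <- R2 - (0.78/2.81) R1 = R2 - (0.27758) R1:  2.593488 phi_2 + 1.00892 phi_3 = -1.041212
  R3 <- R3 - (-0.8247/2.81) R1 = R3 - (-0.293488) R1:  1.00892 phi_2 + 2.567961 phi_3 = -1.02288
  R3 <- R3 - (1.00892/2.593488) R2 = R3 - (0.389021) R2:  2.17547 phi_3 = -0.617827
Back-substitution:
  phi_hat_3 = -0.617827 / 2.17547 = -0.283997
  phi_hat_2 = (-1.041212 - (1.00892)(-0.283997)) / 2.593488 = -0.290991
  phi_hat_1 = (0.78 - (0.78)(-0.290991) - (-0.8247)(-0.283997)) / 2.81 = 0.275004
So phi_hat = [0.2750, -0.2910, -0.2840].
Therefore phi_hat_1 = 0.2750.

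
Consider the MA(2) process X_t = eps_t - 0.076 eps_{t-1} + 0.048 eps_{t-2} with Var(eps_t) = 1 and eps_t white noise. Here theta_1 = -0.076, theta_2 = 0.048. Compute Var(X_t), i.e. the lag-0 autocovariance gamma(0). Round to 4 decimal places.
\gamma(0) = 1.0081

For an MA(q) process X_t = eps_t + sum_i theta_i eps_{t-i} with
Var(eps_t) = sigma^2, the variance is
  gamma(0) = sigma^2 * (1 + sum_i theta_i^2).
  sum_i theta_i^2 = (-0.076)^2 + (0.048)^2 = 0.005776 + 0.002304 = 0.00808.
  gamma(0) = 1 * (1 + 0.00808) = 1 * 1.00808 = 1.00808, which rounds to 1.0081.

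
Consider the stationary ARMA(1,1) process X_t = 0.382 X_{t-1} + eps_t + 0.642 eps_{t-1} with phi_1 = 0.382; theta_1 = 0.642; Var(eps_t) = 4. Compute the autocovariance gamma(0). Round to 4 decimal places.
\gamma(0) = 8.9109

Multiply the model equation by X_{t-k} and take expectations. With theta_0 = psi_0 = 1 and psi_j the MA(infinity) weights, this gives
  gamma(k) - sum_i phi_i gamma(k-i) = c_k,
  c_k = sigma^2 * sum_{j=k..q} theta_j psi_{j-k}   (c_k = 0 for k > q),
using gamma(-m) = gamma(m).
psi-weights needed (psi_j = theta_j + sum_i phi_i psi_{j-i}):
  psi_1 = theta_1 + phi_1 = 0.642 + (0.382) = 1.024
Right-hand sides:
  c_0 = sigma^2 (1 + theta_1 psi_1) = 4 * (1 + (0.642)(1.024)) = 4 * 1.657408 = 6.629632
  c_1 = sigma^2 theta_1 = 4 * (0.642) = 2.568
  c_2 = 0
Equations for k = 0 and k = 1 (AR order 1):
  gamma(0) = phi_1 gamma(1) + c_0
  gamma(1) = phi_1 gamma(0) + c_1
Substituting the second into the first: gamma(0) (1 - phi_1^2) = c_0 + phi_1 c_1, so
  gamma(0) = (c_0 + phi_1 c_1) / (1 - phi_1^2) = (6.629632 + (0.382)(2.568)) / (1 - (0.382)^2) = 7.610608 / 0.854076 = 8.910926.
Therefore gamma(0) = 8.9109 (to 4 decimal places).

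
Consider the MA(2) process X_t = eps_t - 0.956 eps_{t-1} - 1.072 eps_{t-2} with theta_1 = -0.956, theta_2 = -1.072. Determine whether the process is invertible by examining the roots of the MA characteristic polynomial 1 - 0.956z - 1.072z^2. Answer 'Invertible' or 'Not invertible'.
\text{Not invertible}

The MA(q) characteristic polynomial is P(z) = 1 - 0.956z - 1.072z^2.
Invertibility requires all roots to lie outside the unit circle, i.e. |z| > 1 for every root.
Set 1 + (-0.956) z + (-1.072) z^2 = 0, i.e. a z^2 + b z + c = 0 with a = -1.072, b = -0.956, c = 1.
Discriminant D = b^2 - 4ac = (-0.956)^2 - 4*(-1.072)*1 = 0.913936 - (-4.288) = 5.201936.
D >= 0, so the roots are real: z = (-b +/- sqrt(D)) / (2a) = (0.956 +/- 2.280775) / (-2.144).
  z_1 = (0.956 + 2.280775) / (-2.144) = -1.5097,   |z_1| = 1.5097.
  z_2 = (0.956 - 2.280775) / (-2.144) = 0.6179,   |z_2| = 0.6179.
Moduli of all roots: 1.5097, 0.6179.
All moduli strictly greater than 1? No.
Verdict: Not invertible.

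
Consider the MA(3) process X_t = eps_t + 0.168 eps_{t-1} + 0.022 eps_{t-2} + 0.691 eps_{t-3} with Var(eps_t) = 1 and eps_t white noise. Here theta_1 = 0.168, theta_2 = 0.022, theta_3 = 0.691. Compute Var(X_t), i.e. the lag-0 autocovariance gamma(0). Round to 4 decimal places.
\gamma(0) = 1.5062

For an MA(q) process X_t = eps_t + sum_i theta_i eps_{t-i} with
Var(eps_t) = sigma^2, the variance is
  gamma(0) = sigma^2 * (1 + sum_i theta_i^2).
  sum_i theta_i^2 = (0.168)^2 + (0.022)^2 + (0.691)^2 = 0.028224 + 0.000484 + 0.477481 = 0.506189.
  gamma(0) = 1 * (1 + 0.506189) = 1 * 1.506189 = 1.506189, which rounds to 1.5062.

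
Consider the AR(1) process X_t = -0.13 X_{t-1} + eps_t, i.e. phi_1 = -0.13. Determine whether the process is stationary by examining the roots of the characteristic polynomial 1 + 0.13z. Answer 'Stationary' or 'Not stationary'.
\text{Stationary}

The AR(p) characteristic polynomial is P(z) = 1 + 0.13z.
Stationarity requires all roots to lie outside the unit circle, i.e. |z| > 1 for every root.
This is linear in z: 1 + (0.13) z = 0  =>  z = -1/(0.13) = -7.692308,  |z| = 7.692308.
Moduli of all roots: 7.6923.
All moduli strictly greater than 1? Yes.
Verdict: Stationary.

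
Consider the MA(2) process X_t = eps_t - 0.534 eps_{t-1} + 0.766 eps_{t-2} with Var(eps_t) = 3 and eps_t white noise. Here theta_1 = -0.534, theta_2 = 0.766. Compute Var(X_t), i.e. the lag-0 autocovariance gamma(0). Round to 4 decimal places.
\gamma(0) = 5.6157

For an MA(q) process X_t = eps_t + sum_i theta_i eps_{t-i} with
Var(eps_t) = sigma^2, the variance is
  gamma(0) = sigma^2 * (1 + sum_i theta_i^2).
  sum_i theta_i^2 = (-0.534)^2 + (0.766)^2 = 0.285156 + 0.586756 = 0.871912.
  gamma(0) = 3 * (1 + 0.871912) = 3 * 1.871912 = 5.615736, which rounds to 5.6157.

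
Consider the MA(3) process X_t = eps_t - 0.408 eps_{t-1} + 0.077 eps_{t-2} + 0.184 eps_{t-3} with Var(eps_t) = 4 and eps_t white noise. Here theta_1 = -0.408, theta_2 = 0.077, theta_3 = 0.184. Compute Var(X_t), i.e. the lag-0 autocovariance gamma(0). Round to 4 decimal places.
\gamma(0) = 4.8250

For an MA(q) process X_t = eps_t + sum_i theta_i eps_{t-i} with
Var(eps_t) = sigma^2, the variance is
  gamma(0) = sigma^2 * (1 + sum_i theta_i^2).
  sum_i theta_i^2 = (-0.408)^2 + (0.077)^2 + (0.184)^2 = 0.166464 + 0.005929 + 0.033856 = 0.206249.
  gamma(0) = 4 * (1 + 0.206249) = 4 * 1.206249 = 4.824996, which rounds to 4.8250.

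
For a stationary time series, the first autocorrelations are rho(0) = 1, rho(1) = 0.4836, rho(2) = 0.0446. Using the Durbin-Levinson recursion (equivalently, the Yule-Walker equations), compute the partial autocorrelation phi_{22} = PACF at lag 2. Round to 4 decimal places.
\phi_{22} = -0.2470

The PACF at lag k is phi_{kk}, the last component of the solution
to the Yule-Walker system G_k phi = r_k where
  (G_k)_{ij} = rho(|i - j|), (r_k)_i = rho(i), i,j = 1..k.
Equivalently, Durbin-Levinson gives phi_{kk} iteratively:
  phi_{11} = rho(1)
  phi_{kk} = [rho(k) - sum_{j=1..k-1} phi_{k-1,j} rho(k-j)]
            / [1 - sum_{j=1..k-1} phi_{k-1,j} rho(j)],
  phi_{k,j} = phi_{k-1,j} - phi_{kk} phi_{k-1,k-j},  j = 1..k-1.
Step k = 1:
  phi_11 = rho(1) = 0.4836.
Step k = 2:
  phi_22 = [rho(2) - phi_11 rho(1)] / [1 - phi_11 rho(1)] = [0.0446 - (0.4836)(0.4836)] / [1 - (0.4836)(0.4836)]
         = -0.18926896 / 0.76613104 = -0.247.
Therefore phi_{22} = -0.2470.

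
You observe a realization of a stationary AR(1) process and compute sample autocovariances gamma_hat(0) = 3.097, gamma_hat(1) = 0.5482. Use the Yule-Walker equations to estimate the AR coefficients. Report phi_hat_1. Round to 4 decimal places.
\hat\phi_{1} = 0.1770

The Yule-Walker equations for an AR(p) process read, in matrix form,
  Gamma_p phi = r_p,   with   (Gamma_p)_{ij} = gamma(|i - j|),
                       (r_p)_i = gamma(i),   i,j = 1..p.
Substitute the sample gammas (Toeplitz matrix and right-hand side of size 1):
  Gamma_p = [[3.097]]
  r_p     = [0.5482]
With p = 1 this is the single equation gamma(0) phi_1 = gamma(1):
  phi_hat_1 = gamma(1) / gamma(0) = 0.5482 / 3.097 = 0.1770.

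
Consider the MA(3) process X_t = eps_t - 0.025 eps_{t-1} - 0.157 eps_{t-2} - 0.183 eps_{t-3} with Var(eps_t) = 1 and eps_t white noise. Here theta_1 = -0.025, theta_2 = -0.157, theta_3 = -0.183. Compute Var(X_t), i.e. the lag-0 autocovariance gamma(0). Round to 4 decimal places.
\gamma(0) = 1.0588

For an MA(q) process X_t = eps_t + sum_i theta_i eps_{t-i} with
Var(eps_t) = sigma^2, the variance is
  gamma(0) = sigma^2 * (1 + sum_i theta_i^2).
  sum_i theta_i^2 = (-0.025)^2 + (-0.157)^2 + (-0.183)^2 = 0.000625 + 0.024649 + 0.033489 = 0.058763.
  gamma(0) = 1 * (1 + 0.058763) = 1 * 1.058763 = 1.058763, which rounds to 1.0588.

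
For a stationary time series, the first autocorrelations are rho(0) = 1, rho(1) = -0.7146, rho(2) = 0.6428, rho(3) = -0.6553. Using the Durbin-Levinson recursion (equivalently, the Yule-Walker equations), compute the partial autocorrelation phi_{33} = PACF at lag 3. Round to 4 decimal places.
\phi_{33} = -0.2800

The PACF at lag k is phi_{kk}, the last component of the solution
to the Yule-Walker system G_k phi = r_k where
  (G_k)_{ij} = rho(|i - j|), (r_k)_i = rho(i), i,j = 1..k.
Equivalently, Durbin-Levinson gives phi_{kk} iteratively:
  phi_{11} = rho(1)
  phi_{kk} = [rho(k) - sum_{j=1..k-1} phi_{k-1,j} rho(k-j)]
            / [1 - sum_{j=1..k-1} phi_{k-1,j} rho(j)],
  phi_{k,j} = phi_{k-1,j} - phi_{kk} phi_{k-1,k-j},  j = 1..k-1.
Step k = 1:
  phi_11 = rho(1) = -0.7146.
Step k = 2:
  phi_22 = [rho(2) - phi_11 rho(1)] / [1 - phi_11 rho(1)] = [0.6428 - (-0.7146)(-0.7146)] / [1 - (-0.7146)(-0.7146)]
         = 0.13214684 / 0.48934684 = 0.270047.
  Update: phi_21 = phi_11 - phi_22 phi_11 = -0.7146 - (0.270047)(-0.7146) = -0.521624.
Step k = 3:
  phi_33 = [rho(3) - phi_21 rho(2) - phi_22 rho(1)] / [1 - phi_21 rho(1) - phi_22 rho(2)]
    numerator   = -0.6553 - (-0.521624)(0.6428) - (0.270047)(-0.7146) = -0.12702414
    denominator = 1 - (-0.521624)(-0.7146) - (0.270047)(0.6428) = 0.45366093
  phi_33 = -0.12702414 / 0.45366093 = -0.28.
Therefore phi_{33} = -0.2800.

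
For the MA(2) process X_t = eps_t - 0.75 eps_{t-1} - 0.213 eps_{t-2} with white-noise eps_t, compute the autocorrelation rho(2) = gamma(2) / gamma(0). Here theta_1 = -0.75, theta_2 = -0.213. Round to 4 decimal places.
\rho(2) = -0.1325

For an MA(q) process with theta_0 = 1, the autocovariance is
  gamma(k) = sigma^2 * sum_{i=0..q-k} theta_i * theta_{i+k},
and rho(k) = gamma(k) / gamma(0). Sigma^2 cancels.
  numerator   = (1)*(-0.213) = -0.213.
  denominator = (1)^2 + (-0.75)^2 + (-0.213)^2 = 1.607869.
  rho(2) = -0.213 / 1.607869 = -0.1325.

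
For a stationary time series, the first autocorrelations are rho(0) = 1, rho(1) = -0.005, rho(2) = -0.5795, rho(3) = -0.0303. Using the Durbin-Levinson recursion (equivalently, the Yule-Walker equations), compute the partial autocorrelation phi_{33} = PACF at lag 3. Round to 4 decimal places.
\phi_{33} = -0.0569

The PACF at lag k is phi_{kk}, the last component of the solution
to the Yule-Walker system G_k phi = r_k where
  (G_k)_{ij} = rho(|i - j|), (r_k)_i = rho(i), i,j = 1..k.
Equivalently, Durbin-Levinson gives phi_{kk} iteratively:
  phi_{11} = rho(1)
  phi_{kk} = [rho(k) - sum_{j=1..k-1} phi_{k-1,j} rho(k-j)]
            / [1 - sum_{j=1..k-1} phi_{k-1,j} rho(j)],
  phi_{k,j} = phi_{k-1,j} - phi_{kk} phi_{k-1,k-j},  j = 1..k-1.
Step k = 1:
  phi_11 = rho(1) = -0.005.
Step k = 2:
  phi_22 = [rho(2) - phi_11 rho(1)] / [1 - phi_11 rho(1)] = [-0.5795 - (-0.005)(-0.005)] / [1 - (-0.005)(-0.005)]
         = -0.579525 / 0.999975 = -0.579539.
  Update: phi_21 = phi_11 - phi_22 phi_11 = -0.005 - (-0.579539)(-0.005) = -0.007898.
Step k = 3:
  phi_33 = [rho(3) - phi_21 rho(2) - phi_22 rho(1)] / [1 - phi_21 rho(1) - phi_22 rho(2)]
    numerator   = -0.0303 - (-0.007898)(-0.5795) - (-0.579539)(-0.005) = -0.03777441
    denominator = 1 - (-0.007898)(-0.005) - (-0.579539)(-0.5795) = 0.66411738
  phi_33 = -0.03777441 / 0.66411738 = -0.0569.
Therefore phi_{33} = -0.0569.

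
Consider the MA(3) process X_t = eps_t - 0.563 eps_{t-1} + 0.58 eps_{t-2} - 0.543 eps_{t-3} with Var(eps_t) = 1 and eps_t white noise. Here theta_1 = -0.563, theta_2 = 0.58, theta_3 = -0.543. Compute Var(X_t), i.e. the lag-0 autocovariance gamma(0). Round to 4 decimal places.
\gamma(0) = 1.9482

For an MA(q) process X_t = eps_t + sum_i theta_i eps_{t-i} with
Var(eps_t) = sigma^2, the variance is
  gamma(0) = sigma^2 * (1 + sum_i theta_i^2).
  sum_i theta_i^2 = (-0.563)^2 + (0.58)^2 + (-0.543)^2 = 0.316969 + 0.3364 + 0.294849 = 0.948218.
  gamma(0) = 1 * (1 + 0.948218) = 1 * 1.948218 = 1.948218, which rounds to 1.9482.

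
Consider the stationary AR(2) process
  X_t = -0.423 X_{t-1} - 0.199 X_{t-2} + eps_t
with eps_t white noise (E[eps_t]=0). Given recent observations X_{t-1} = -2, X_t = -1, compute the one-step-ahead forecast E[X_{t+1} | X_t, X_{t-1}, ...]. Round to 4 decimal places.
E[X_{t+1} \mid \mathcal F_t] = 0.8210

For an AR(p) model X_t = c + sum_i phi_i X_{t-i} + eps_t, the
one-step-ahead conditional mean is
  E[X_{t+1} | X_t, ...] = c + sum_i phi_i X_{t+1-i}.
Substitute known values:
  E[X_{t+1} | ...] = (-0.423) * (-1) + (-0.199) * (-2)
                   = 0.8210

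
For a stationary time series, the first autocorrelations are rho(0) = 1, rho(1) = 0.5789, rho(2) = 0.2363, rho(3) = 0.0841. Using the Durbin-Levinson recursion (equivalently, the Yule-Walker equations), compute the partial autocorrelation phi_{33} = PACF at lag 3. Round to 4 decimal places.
\phi_{33} = 0.0200

The PACF at lag k is phi_{kk}, the last component of the solution
to the Yule-Walker system G_k phi = r_k where
  (G_k)_{ij} = rho(|i - j|), (r_k)_i = rho(i), i,j = 1..k.
Equivalently, Durbin-Levinson gives phi_{kk} iteratively:
  phi_{11} = rho(1)
  phi_{kk} = [rho(k) - sum_{j=1..k-1} phi_{k-1,j} rho(k-j)]
            / [1 - sum_{j=1..k-1} phi_{k-1,j} rho(j)],
  phi_{k,j} = phi_{k-1,j} - phi_{kk} phi_{k-1,k-j},  j = 1..k-1.
Step k = 1:
  phi_11 = rho(1) = 0.5789.
Step k = 2:
  phi_22 = [rho(2) - phi_11 rho(1)] / [1 - phi_11 rho(1)] = [0.2363 - (0.5789)(0.5789)] / [1 - (0.5789)(0.5789)]
         = -0.09882521 / 0.66487479 = -0.148637.
  Update: phi_21 = phi_11 - phi_22 phi_11 = 0.5789 - (-0.148637)(0.5789) = 0.664946.
Step k = 3:
  phi_33 = [rho(3) - phi_21 rho(2) - phi_22 rho(1)] / [1 - phi_21 rho(1) - phi_22 rho(2)]
    numerator   = 0.0841 - (0.664946)(0.2363) - (-0.148637)(0.5789) = 0.01301937
    denominator = 1 - (0.664946)(0.5789) - (-0.148637)(0.2363) = 0.65018568
  phi_33 = 0.01301937 / 0.65018568 = 0.02.
Therefore phi_{33} = 0.0200.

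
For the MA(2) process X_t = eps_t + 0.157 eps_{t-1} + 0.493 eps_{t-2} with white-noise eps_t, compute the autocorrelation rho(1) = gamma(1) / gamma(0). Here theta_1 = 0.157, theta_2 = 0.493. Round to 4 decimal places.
\rho(1) = 0.1849

For an MA(q) process with theta_0 = 1, the autocovariance is
  gamma(k) = sigma^2 * sum_{i=0..q-k} theta_i * theta_{i+k},
and rho(k) = gamma(k) / gamma(0). Sigma^2 cancels.
  numerator   = (1)*(0.157) + (0.157)*(0.493) = 0.234401.
  denominator = (1)^2 + (0.157)^2 + (0.493)^2 = 1.267698.
  rho(1) = 0.234401 / 1.267698 = 0.1849.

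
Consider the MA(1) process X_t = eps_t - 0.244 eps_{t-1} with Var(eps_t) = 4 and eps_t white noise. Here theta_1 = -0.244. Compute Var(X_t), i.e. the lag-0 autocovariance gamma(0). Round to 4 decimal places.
\gamma(0) = 4.2381

For an MA(q) process X_t = eps_t + sum_i theta_i eps_{t-i} with
Var(eps_t) = sigma^2, the variance is
  gamma(0) = sigma^2 * (1 + sum_i theta_i^2).
  sum_i theta_i^2 = (-0.244)^2 = 0.059536.
  gamma(0) = 4 * (1 + 0.059536) = 4 * 1.059536 = 4.238144, which rounds to 4.2381.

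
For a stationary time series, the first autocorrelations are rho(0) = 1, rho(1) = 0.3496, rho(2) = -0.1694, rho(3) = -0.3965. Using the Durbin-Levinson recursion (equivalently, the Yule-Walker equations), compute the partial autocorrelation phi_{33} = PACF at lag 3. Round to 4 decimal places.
\phi_{33} = -0.2580

The PACF at lag k is phi_{kk}, the last component of the solution
to the Yule-Walker system G_k phi = r_k where
  (G_k)_{ij} = rho(|i - j|), (r_k)_i = rho(i), i,j = 1..k.
Equivalently, Durbin-Levinson gives phi_{kk} iteratively:
  phi_{11} = rho(1)
  phi_{kk} = [rho(k) - sum_{j=1..k-1} phi_{k-1,j} rho(k-j)]
            / [1 - sum_{j=1..k-1} phi_{k-1,j} rho(j)],
  phi_{k,j} = phi_{k-1,j} - phi_{kk} phi_{k-1,k-j},  j = 1..k-1.
Step k = 1:
  phi_11 = rho(1) = 0.3496.
Step k = 2:
  phi_22 = [rho(2) - phi_11 rho(1)] / [1 - phi_11 rho(1)] = [-0.1694 - (0.3496)(0.3496)] / [1 - (0.3496)(0.3496)]
         = -0.29162016 / 0.87777984 = -0.332225.
  Update: phi_21 = phi_11 - phi_22 phi_11 = 0.3496 - (-0.332225)(0.3496) = 0.465746.
Step k = 3:
  phi_33 = [rho(3) - phi_21 rho(2) - phi_22 rho(1)] / [1 - phi_21 rho(1) - phi_22 rho(2)]
    numerator   = -0.3965 - (0.465746)(-0.1694) - (-0.332225)(0.3496) = -0.20145691
    denominator = 1 - (0.465746)(0.3496) - (-0.332225)(-0.1694) = 0.78089641
  phi_33 = -0.20145691 / 0.78089641 = -0.258.
Therefore phi_{33} = -0.2580.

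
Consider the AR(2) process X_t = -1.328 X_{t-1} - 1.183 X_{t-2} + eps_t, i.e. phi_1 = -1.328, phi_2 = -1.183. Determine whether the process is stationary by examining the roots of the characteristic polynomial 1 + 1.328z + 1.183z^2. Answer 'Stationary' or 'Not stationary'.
\text{Not stationary}

The AR(p) characteristic polynomial is P(z) = 1 + 1.328z + 1.183z^2.
Stationarity requires all roots to lie outside the unit circle, i.e. |z| > 1 for every root.
Set 1 + (1.328) z + (1.183) z^2 = 0, i.e. a z^2 + b z + c = 0 with a = 1.183, b = 1.328, c = 1.
Discriminant D = b^2 - 4ac = (1.328)^2 - 4*(1.183)*1 = 1.763584 - (4.732) = -2.968416.
D < 0, so the roots are the complex-conjugate pair z = (-b +/- i sqrt(-D)) / (2a) = -0.5613 +/- 0.7282i.
For a conjugate pair |z|^2 = z * conj(z) = (product of roots) = c/a = 1/(1.183) = 0.845309, so |z| = sqrt(0.845309) = 0.9194 for both roots.
Moduli of all roots: 0.9194, 0.9194.
All moduli strictly greater than 1? No.
Verdict: Not stationary.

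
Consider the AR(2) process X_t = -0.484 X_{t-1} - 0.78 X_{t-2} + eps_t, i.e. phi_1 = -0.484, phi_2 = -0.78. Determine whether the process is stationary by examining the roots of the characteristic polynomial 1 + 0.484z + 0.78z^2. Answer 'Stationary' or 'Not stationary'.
\text{Stationary}

The AR(p) characteristic polynomial is P(z) = 1 + 0.484z + 0.78z^2.
Stationarity requires all roots to lie outside the unit circle, i.e. |z| > 1 for every root.
Set 1 + (0.484) z + (0.78) z^2 = 0, i.e. a z^2 + b z + c = 0 with a = 0.78, b = 0.484, c = 1.
Discriminant D = b^2 - 4ac = (0.484)^2 - 4*(0.78)*1 = 0.234256 - (3.12) = -2.885744.
D < 0, so the roots are the complex-conjugate pair z = (-b +/- i sqrt(-D)) / (2a) = -0.3103 +/- 1.0889i.
For a conjugate pair |z|^2 = z * conj(z) = (product of roots) = c/a = 1/(0.78) = 1.282051, so |z| = sqrt(1.282051) = 1.1323 for both roots.
Moduli of all roots: 1.1323, 1.1323.
All moduli strictly greater than 1? Yes.
Verdict: Stationary.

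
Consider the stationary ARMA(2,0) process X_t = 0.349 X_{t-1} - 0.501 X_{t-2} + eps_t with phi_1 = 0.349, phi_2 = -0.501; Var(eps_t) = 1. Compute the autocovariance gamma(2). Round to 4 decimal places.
\gamma(2) = -0.5926

Multiply the model equation by X_{t-k} and take expectations. With theta_0 = psi_0 = 1 and psi_j the MA(infinity) weights, this gives
  gamma(k) - sum_i phi_i gamma(k-i) = c_k,
  c_k = sigma^2 * sum_{j=k..q} theta_j psi_{j-k}   (c_k = 0 for k > q),
using gamma(-m) = gamma(m).
Pure AR (q = 0): c_0 = sigma^2 = 1, c_k = 0 for k >= 1.
Equations for k = 0, 1, 2 (AR order 2, c_2 = 0):
  (E0) gamma(0) = phi_1 gamma(1) + phi_2 gamma(2) + c_0
  (E1) gamma(1) = phi_1 gamma(0) + phi_2 gamma(1) + c_1
  (E2) gamma(2) = phi_1 gamma(1) + phi_2 gamma(0)
From (E1): gamma(1) = A gamma(0) + B with
  A = phi_1 / (1 - phi_2) = 0.349 / 1.501 = 0.232512,   B = c_1 / (1 - phi_2) = 0 / 1.501 = 0.
Insert (E2) into (E0): gamma(0) (1 - phi_2^2) = phi_1 (1 + phi_2) gamma(1) + c_0.
  phi_1 (1 + phi_2) = (0.349)(0.499) = 0.174151,   1 - phi_2^2 = 0.748999.
Replace gamma(1) by A gamma(0) + B and collect gamma(0):
  gamma(0) [0.748999 - (0.174151)(0.232512)] = c_0 = 1
  gamma(0) * 0.708507 = 1
  gamma(0) = 1 / 0.708507 = 1.411419.
  gamma(1) = A gamma(0) = (0.232512)(1.411419) = 0.328171.
  gamma(2) = phi_1 gamma(1) + phi_2 gamma(0) = (0.349)(0.328171) + (-0.501)(1.411419) = -0.592589.
Therefore gamma(2) = -0.5926 (to 4 decimal places).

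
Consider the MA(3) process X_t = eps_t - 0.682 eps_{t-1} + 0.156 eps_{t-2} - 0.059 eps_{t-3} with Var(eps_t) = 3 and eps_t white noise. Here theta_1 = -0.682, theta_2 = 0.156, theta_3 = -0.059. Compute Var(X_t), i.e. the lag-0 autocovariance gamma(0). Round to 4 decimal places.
\gamma(0) = 4.4788

For an MA(q) process X_t = eps_t + sum_i theta_i eps_{t-i} with
Var(eps_t) = sigma^2, the variance is
  gamma(0) = sigma^2 * (1 + sum_i theta_i^2).
  sum_i theta_i^2 = (-0.682)^2 + (0.156)^2 + (-0.059)^2 = 0.465124 + 0.024336 + 0.003481 = 0.492941.
  gamma(0) = 3 * (1 + 0.492941) = 3 * 1.492941 = 4.478823, which rounds to 4.4788.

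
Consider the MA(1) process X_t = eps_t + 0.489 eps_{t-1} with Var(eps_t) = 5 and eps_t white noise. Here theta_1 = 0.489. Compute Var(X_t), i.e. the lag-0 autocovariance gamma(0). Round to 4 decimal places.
\gamma(0) = 6.1956

For an MA(q) process X_t = eps_t + sum_i theta_i eps_{t-i} with
Var(eps_t) = sigma^2, the variance is
  gamma(0) = sigma^2 * (1 + sum_i theta_i^2).
  sum_i theta_i^2 = (0.489)^2 = 0.239121.
  gamma(0) = 5 * (1 + 0.239121) = 5 * 1.239121 = 6.195605, which rounds to 6.1956.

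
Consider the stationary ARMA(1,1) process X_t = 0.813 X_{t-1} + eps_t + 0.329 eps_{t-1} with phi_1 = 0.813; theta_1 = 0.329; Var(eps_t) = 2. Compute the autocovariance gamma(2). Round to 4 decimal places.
\gamma(2) = 6.9420

Multiply the model equation by X_{t-k} and take expectations. With theta_0 = psi_0 = 1 and psi_j the MA(infinity) weights, this gives
  gamma(k) - sum_i phi_i gamma(k-i) = c_k,
  c_k = sigma^2 * sum_{j=k..q} theta_j psi_{j-k}   (c_k = 0 for k > q),
using gamma(-m) = gamma(m).
psi-weights needed (psi_j = theta_j + sum_i phi_i psi_{j-i}):
  psi_1 = theta_1 + phi_1 = 0.329 + (0.813) = 1.142
Right-hand sides:
  c_0 = sigma^2 (1 + theta_1 psi_1) = 2 * (1 + (0.329)(1.142)) = 2 * 1.375718 = 2.751436
  c_1 = sigma^2 theta_1 = 2 * (0.329) = 0.658
  c_2 = 0
Equations for k = 0 and k = 1 (AR order 1):
  gamma(0) = phi_1 gamma(1) + c_0
  gamma(1) = phi_1 gamma(0) + c_1
Substituting the second into the first: gamma(0) (1 - phi_1^2) = c_0 + phi_1 c_1, so
  gamma(0) = (c_0 + phi_1 c_1) / (1 - phi_1^2) = (2.751436 + (0.813)(0.658)) / (1 - (0.813)^2) = 3.28639 / 0.339031 = 9.693479.
  gamma(1) = phi_1 gamma(0) + c_1 = (0.813)(9.693479) + (0.658) = 8.538799.
For k = 2 (> q): gamma(2) = phi_1 gamma(1) = (0.813)(8.538799) = 6.942043.
Therefore gamma(2) = 6.9420 (to 4 decimal places).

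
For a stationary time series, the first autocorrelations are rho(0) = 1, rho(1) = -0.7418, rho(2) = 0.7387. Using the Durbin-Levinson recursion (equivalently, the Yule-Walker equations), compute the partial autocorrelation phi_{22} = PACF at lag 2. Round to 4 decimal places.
\phi_{22} = 0.4190

The PACF at lag k is phi_{kk}, the last component of the solution
to the Yule-Walker system G_k phi = r_k where
  (G_k)_{ij} = rho(|i - j|), (r_k)_i = rho(i), i,j = 1..k.
Equivalently, Durbin-Levinson gives phi_{kk} iteratively:
  phi_{11} = rho(1)
  phi_{kk} = [rho(k) - sum_{j=1..k-1} phi_{k-1,j} rho(k-j)]
            / [1 - sum_{j=1..k-1} phi_{k-1,j} rho(j)],
  phi_{k,j} = phi_{k-1,j} - phi_{kk} phi_{k-1,k-j},  j = 1..k-1.
Step k = 1:
  phi_11 = rho(1) = -0.7418.
Step k = 2:
  phi_22 = [rho(2) - phi_11 rho(1)] / [1 - phi_11 rho(1)] = [0.7387 - (-0.7418)(-0.7418)] / [1 - (-0.7418)(-0.7418)]
         = 0.18843276 / 0.44973276 = 0.419.
Therefore phi_{22} = 0.4190.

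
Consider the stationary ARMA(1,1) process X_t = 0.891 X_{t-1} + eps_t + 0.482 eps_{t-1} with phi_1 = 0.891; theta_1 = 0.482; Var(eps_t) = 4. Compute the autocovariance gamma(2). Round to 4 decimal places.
\gamma(2) = 33.9362

Multiply the model equation by X_{t-k} and take expectations. With theta_0 = psi_0 = 1 and psi_j the MA(infinity) weights, this gives
  gamma(k) - sum_i phi_i gamma(k-i) = c_k,
  c_k = sigma^2 * sum_{j=k..q} theta_j psi_{j-k}   (c_k = 0 for k > q),
using gamma(-m) = gamma(m).
psi-weights needed (psi_j = theta_j + sum_i phi_i psi_{j-i}):
  psi_1 = theta_1 + phi_1 = 0.482 + (0.891) = 1.373
Right-hand sides:
  c_0 = sigma^2 (1 + theta_1 psi_1) = 4 * (1 + (0.482)(1.373)) = 4 * 1.661786 = 6.647144
  c_1 = sigma^2 theta_1 = 4 * (0.482) = 1.928
  c_2 = 0
Equations for k = 0 and k = 1 (AR order 1):
  gamma(0) = phi_1 gamma(1) + c_0
  gamma(1) = phi_1 gamma(0) + c_1
Substituting the second into the first: gamma(0) (1 - phi_1^2) = c_0 + phi_1 c_1, so
  gamma(0) = (c_0 + phi_1 c_1) / (1 - phi_1^2) = (6.647144 + (0.891)(1.928)) / (1 - (0.891)^2) = 8.364992 / 0.206119 = 40.583314.
  gamma(1) = phi_1 gamma(0) + c_1 = (0.891)(40.583314) + (1.928) = 38.087732.
For k = 2 (> q): gamma(2) = phi_1 gamma(1) = (0.891)(38.087732) = 33.93617.
Therefore gamma(2) = 33.9362 (to 4 decimal places).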